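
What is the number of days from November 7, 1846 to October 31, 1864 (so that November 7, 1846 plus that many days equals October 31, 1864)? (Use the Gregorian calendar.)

6568

Nov 7, 1846 → Nov 7, 1847: 365 days.
Nov 7, 1847 → Nov 7, 1848: 366 days (Feb 29, 1848 is in that span).
Nov 7, 1848 → Nov 7, 1849: 365 days.
Nov 7, 1849 → Nov 7, 1850: 365 days.
Nov 7, 1850 → Nov 7, 1851: 365 days.
Nov 7, 1851 → Nov 7, 1852: 366 days (Feb 29, 1852 is in that span).
Nov 7, 1852 → Nov 7, 1853: 365 days.
Nov 7, 1853 → Nov 7, 1854: 365 days.
Nov 7, 1854 → Nov 7, 1855: 365 days.
Nov 7, 1855 → Nov 7, 1856: 366 days (Feb 29, 1856 is in that span).
Nov 7, 1856 → Nov 7, 1857: 365 days.
Nov 7, 1857 → Nov 7, 1858: 365 days.
Nov 7, 1858 → Nov 7, 1859: 365 days.
Nov 7, 1859 → Nov 7, 1860: 366 days (Feb 29, 1860 is in that span).
Nov 7, 1860 → Nov 7, 1861: 365 days.
Nov 7, 1861 → Nov 7, 1862: 365 days.
Nov 7, 1862 → Nov 7, 1863: 365 days.
Nov 7, 1863 → Dec 7, 1863: 30 days (November has 30).
Dec 7, 1863 → Jan 7, 1864: 31 days (December has 31).
Jan 7, 1864 → Feb 7, 1864: 31 days (January has 31).
Feb 7, 1864 → Mar 7, 1864: 29 days (February has 29).
Mar 7, 1864 → Apr 7, 1864: 31 days (March has 31).
Apr 7, 1864 → May 7, 1864: 30 days (April has 30).
May 7, 1864 → Jun 7, 1864: 31 days (May has 31).
Jun 7, 1864 → Jul 7, 1864: 30 days (June has 30).
Jul 7, 1864 → Aug 7, 1864: 31 days (July has 31).
Aug 7, 1864 → Sep 7, 1864: 31 days (August has 31).
Sep 7, 1864 → Oct 7, 1864: 30 days (September has 30).
Oct 7, 1864 → Oct 31, 1864: 24 days.
Total: 6568 days.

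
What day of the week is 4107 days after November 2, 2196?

Monday

Nov 2, 2196 is a Wednesday.
4107 mod 7 = 5, so 4107 days after a Wednesday is Wednesday + 5 = Monday.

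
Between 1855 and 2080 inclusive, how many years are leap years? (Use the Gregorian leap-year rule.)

56

Multiples of 4 in [1855,2080]: 57.
Of those, multiples of 100: 2 (not leap unless ÷400).
Multiples of 400: 1.
Leap years = 57 − 2 + 1 = 56.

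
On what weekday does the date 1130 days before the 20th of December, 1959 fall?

Dec 20, 1959 is a Sunday.
1130 mod 7 = 3, so 1130 days before a Sunday is Sunday − 3 = Thursday.

Thursday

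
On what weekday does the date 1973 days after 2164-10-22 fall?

Oct 22, 2164 is a Monday.
1973 mod 7 = 6, so 1973 days after a Monday is Monday + 6 = Sunday.

Sunday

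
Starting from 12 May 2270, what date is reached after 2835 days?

+365 (one year) → May 12, 2271 (2470 left).
+366 (one year; includes Feb 29, 2272) → May 12, 2272 (2104 left).
+365 (one year) → May 12, 2273 (1739 left).
+365 (one year) → May 12, 2274 (1374 left).
+365 (one year) → May 12, 2275 (1009 left).
+366 (one year; includes Feb 29, 2276) → May 12, 2276 (643 left).
+365 (one year) → May 12, 2277 (278 left).
May has 31 days: +20 → Jun 1, 2277 (258 left).
Jun has 30 days: +30 → Jul 1, 2277 (228 left).
Jul has 31 days: +31 → Aug 1, 2277 (197 left).
Aug has 31 days: +31 → Sep 1, 2277 (166 left).
Sep has 30 days: +30 → Oct 1, 2277 (136 left).
Oct has 31 days: +31 → Nov 1, 2277 (105 left).
Nov has 30 days: +30 → Dec 1, 2277 (75 left).
Dec has 31 days: +31 → Jan 1, 2278 (44 left).
Jan has 31 days: +31 → Feb 1, 2278 (13 left).
+13 → Feb 14, 2278.

February 14, 2278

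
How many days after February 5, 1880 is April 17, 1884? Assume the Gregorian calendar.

Feb 5, 1880 → Feb 5, 1881: 366 days (Feb 29, 1880 is in that span).
Feb 5, 1881 → Feb 5, 1882: 365 days.
Feb 5, 1882 → Feb 5, 1883: 365 days.
Feb 5, 1883 → Feb 5, 1884: 365 days.
Feb 5, 1884 → Mar 5, 1884: 29 days (February has 29).
Mar 5, 1884 → Apr 5, 1884: 31 days (March has 31).
Apr 5, 1884 → Apr 17, 1884: 12 days.
Total: 1533 days.

1533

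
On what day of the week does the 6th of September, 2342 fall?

Doomsday rule: the anchor day for the 2300s is Wednesday. For year 42: 42÷12 = 3 r 6, and 6÷4 = 1, so 3+6+1 = 10.
Wednesday + 10 ≡ Saturday — that's 2342's doomsday.
In September the doomsday date is Sep 5.
Sep 6 is 1 day after Sep 5; 1 mod 7 = 1, so Saturday + 1 = Sunday.

Sunday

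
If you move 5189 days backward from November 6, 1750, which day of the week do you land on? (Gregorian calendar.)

Wednesday

Nov 6, 1750 is a Friday.
5189 mod 7 = 2, so 5189 days before a Friday is Friday − 2 = Wednesday.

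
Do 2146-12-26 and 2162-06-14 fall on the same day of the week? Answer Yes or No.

From Dec 26, 2146 to Jun 14, 2162 is 5649 days.
5649 mod 7 = 0, so they are the same weekday.
(Dec 26, 2146 is a Monday; Jun 14, 2162 is a Monday.)

Yes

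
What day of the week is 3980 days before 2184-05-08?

First find the weekday of May 8, 2184. Doomsday rule: the anchor day for the 2100s is Sunday. For year 84: 84÷12 = 7 r 0, and 0÷4 = 0, so 7+0+0 = 7.
Sunday + 7 ≡ Sunday — that's 2184's doomsday.
In May the doomsday date is May 9.
May 8 is 1 day before May 9; 1 mod 7 = 1, so Sunday − 1 = Saturday.
3980 mod 7 = 4, so 3980 days before a Saturday is Saturday − 4 = Tuesday.

Tuesday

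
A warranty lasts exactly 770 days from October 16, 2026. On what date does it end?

November 24, 2028

+365 (one year) → Oct 16, 2027 (405 left).
+366 (one year; includes Feb 29, 2028) → Oct 16, 2028 (39 left).
Oct has 31 days: +16 → Nov 1, 2028 (23 left).
+23 → Nov 24, 2028.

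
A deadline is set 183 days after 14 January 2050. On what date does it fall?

Jan has 31 days: +18 → Feb 1, 2050 (165 left).
Feb has 28 days: +28 → Mar 1, 2050 (137 left).
Mar has 31 days: +31 → Apr 1, 2050 (106 left).
Apr has 30 days: +30 → May 1, 2050 (76 left).
May has 31 days: +31 → Jun 1, 2050 (45 left).
Jun has 30 days: +30 → Jul 1, 2050 (15 left).
+15 → Jul 16, 2050.

July 16, 2050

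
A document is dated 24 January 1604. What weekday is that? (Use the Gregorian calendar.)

Doomsday rule: the anchor day for the 1600s is Tuesday. For year 04: 4÷12 = 0 r 4, and 4÷4 = 1, so 0+4+1 = 5.
Tuesday + 5 ≡ Sunday — that's 1604's doomsday.
In January the doomsday date is Jan 4 (1604 is a leap year (divisible by 4)).
Jan 24 is 20 days after Jan 4; 20 mod 7 = 6, so Sunday + 6 = Saturday.

Saturday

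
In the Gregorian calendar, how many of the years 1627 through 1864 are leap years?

58

Multiples of 4 in [1627,1864]: 60.
Of those, multiples of 100: 2 (not leap unless ÷400).
Multiples of 400: 0.
Leap years = 60 − 2 + 0 = 58.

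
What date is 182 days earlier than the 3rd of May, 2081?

−3 → Apr 30, 2081 (end of Apr, 30 days; 179 left).
−30 → Mar 31, 2081 (end of Mar, 31 days; 149 left).
−31 → Feb 28, 2081 (end of Feb, 28 days; 118 left).
−28 → Jan 31, 2081 (end of Jan, 31 days; 90 left).
−31 → Dec 31, 2080 (end of Dec, 31 days; 59 left).
−31 → Nov 30, 2080 (end of Nov, 30 days; 28 left).
−28 → Nov 2, 2080.

November 2, 2080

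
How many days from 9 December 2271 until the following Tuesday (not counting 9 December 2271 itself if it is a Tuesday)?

3

Dec 9, 2271 is a Saturday.
From Saturday to the next Tuesday is 3 days.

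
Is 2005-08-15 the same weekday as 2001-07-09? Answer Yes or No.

From Jul 9, 2001 to Aug 15, 2005 is 1498 days.
1498 mod 7 = 0, so they are the same weekday.
(Jul 9, 2001 is a Monday; Aug 15, 2005 is a Monday.)

Yes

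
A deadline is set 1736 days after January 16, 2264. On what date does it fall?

+366 (one year; includes Feb 29, 2264) → Jan 16, 2265 (1370 left).
+365 (one year) → Jan 16, 2266 (1005 left).
+365 (one year) → Jan 16, 2267 (640 left).
+365 (one year) → Jan 16, 2268 (275 left).
Jan has 31 days: +16 → Feb 1, 2268 (259 left).
Feb has 29 days: +29 → Mar 1, 2268 (230 left).
Mar has 31 days: +31 → Apr 1, 2268 (199 left).
Apr has 30 days: +30 → May 1, 2268 (169 left).
May has 31 days: +31 → Jun 1, 2268 (138 left).
Jun has 30 days: +30 → Jul 1, 2268 (108 left).
Jul has 31 days: +31 → Aug 1, 2268 (77 left).
Aug has 31 days: +31 → Sep 1, 2268 (46 left).
Sep has 30 days: +30 → Oct 1, 2268 (16 left).
+16 → Oct 17, 2268.

October 17, 2268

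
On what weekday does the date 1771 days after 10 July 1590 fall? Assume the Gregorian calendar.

Tuesday

Jul 10, 1590 is a Tuesday.
1771 mod 7 = 0, so 1771 days after a Tuesday is Tuesday + 0 = Tuesday.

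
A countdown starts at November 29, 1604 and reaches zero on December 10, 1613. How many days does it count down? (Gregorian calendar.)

3298

Nov 29, 1604 → Nov 29, 1605: 365 days.
Nov 29, 1605 → Nov 29, 1606: 365 days.
Nov 29, 1606 → Nov 29, 1607: 365 days.
Nov 29, 1607 → Nov 29, 1608: 366 days (Feb 29, 1608 is in that span).
Nov 29, 1608 → Nov 29, 1609: 365 days.
Nov 29, 1609 → Nov 29, 1610: 365 days.
Nov 29, 1610 → Nov 29, 1611: 365 days.
Nov 29, 1611 → Nov 29, 1612: 366 days (Feb 29, 1612 is in that span).
Nov 29, 1612 → Dec 29, 1612: 30 days (November has 30).
Dec 29, 1612 → Jan 29, 1613: 31 days (December has 31).
Jan 29, 1613 → Feb 28, 1613: 30 days (January has 31).
Feb 28, 1613 → Mar 28, 1613: 28 days (February has 28).
Mar 28, 1613 → Apr 28, 1613: 31 days (March has 31).
Apr 28, 1613 → May 28, 1613: 30 days (April has 30).
May 28, 1613 → Jun 28, 1613: 31 days (May has 31).
Jun 28, 1613 → Jul 28, 1613: 30 days (June has 30).
Jul 28, 1613 → Aug 28, 1613: 31 days (July has 31).
Aug 28, 1613 → Sep 28, 1613: 31 days (August has 31).
Sep 28, 1613 → Oct 28, 1613: 30 days (September has 30).
Oct 28, 1613 → Nov 28, 1613: 31 days (October has 31).
Nov 28, 1613 → Dec 10, 1613: 12 days.
Total: 3298 days.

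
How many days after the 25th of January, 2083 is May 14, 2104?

Jan 25, 2083 → Jan 25, 2084: 365 days.
Jan 25, 2084 → Jan 25, 2085: 366 days (Feb 29, 2084 is in that span).
Jan 25, 2085 → Jan 25, 2086: 365 days.
Jan 25, 2086 → Jan 25, 2087: 365 days.
Jan 25, 2087 → Jan 25, 2088: 365 days.
Jan 25, 2088 → Jan 25, 2089: 366 days (Feb 29, 2088 is in that span).
Jan 25, 2089 → Jan 25, 2090: 365 days.
Jan 25, 2090 → Jan 25, 2091: 365 days.
Jan 25, 2091 → Jan 25, 2092: 365 days.
Jan 25, 2092 → Jan 25, 2093: 366 days (Feb 29, 2092 is in that span).
Jan 25, 2093 → Jan 25, 2094: 365 days.
Jan 25, 2094 → Jan 25, 2095: 365 days.
Jan 25, 2095 → Jan 25, 2096: 365 days.
Jan 25, 2096 → Jan 25, 2097: 366 days (Feb 29, 2096 is in that span).
Jan 25, 2097 → Jan 25, 2098: 365 days.
Jan 25, 2098 → Jan 25, 2099: 365 days.
Jan 25, 2099 → Jan 25, 2100: 365 days.
Jan 25, 2100 → Jan 25, 2101: 365 days.
Jan 25, 2101 → Jan 25, 2102: 365 days.
Jan 25, 2102 → Jan 25, 2103: 365 days.
Jan 25, 2103 → Jan 25, 2104: 365 days.
Jan 25, 2104 → Feb 25, 2104: 31 days (January has 31).
Feb 25, 2104 → Mar 25, 2104: 29 days (February has 29).
Mar 25, 2104 → Apr 25, 2104: 31 days (March has 31).
Apr 25, 2104 → May 14, 2104: 19 days.
Total: 7779 days.

7779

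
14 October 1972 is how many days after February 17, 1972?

Feb 17, 1972 → Mar 17, 1972: 29 days (February has 29).
Mar 17, 1972 → Apr 17, 1972: 31 days (March has 31).
Apr 17, 1972 → May 17, 1972: 30 days (April has 30).
May 17, 1972 → Jun 17, 1972: 31 days (May has 31).
Jun 17, 1972 → Jul 17, 1972: 30 days (June has 30).
Jul 17, 1972 → Aug 17, 1972: 31 days (July has 31).
Aug 17, 1972 → Sep 17, 1972: 31 days (August has 31).
Sep 17, 1972 → Oct 14, 1972: 27 days.
Total: 240 days.

240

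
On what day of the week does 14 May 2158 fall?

Doomsday rule: the anchor day for the 2100s is Sunday. For year 58: 58÷12 = 4 r 10, and 10÷4 = 2, so 4+10+2 = 16.
Sunday + 16 ≡ Tuesday — that's 2158's doomsday.
In May the doomsday date is May 9.
May 14 is 5 days after May 9; 5 mod 7 = 5, so Tuesday + 5 = Sunday.

Sunday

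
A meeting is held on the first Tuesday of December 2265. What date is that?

December 1, 2265 is a Friday.
The first Tuesday is therefore December 5 (4 days later).

December 5, 2265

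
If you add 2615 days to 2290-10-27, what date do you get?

December 24, 2297

+365 (one year) → Oct 27, 2291 (2250 left).
+366 (one year; includes Feb 29, 2292) → Oct 27, 2292 (1884 left).
+365 (one year) → Oct 27, 2293 (1519 left).
+365 (one year) → Oct 27, 2294 (1154 left).
+365 (one year) → Oct 27, 2295 (789 left).
+366 (one year; includes Feb 29, 2296) → Oct 27, 2296 (423 left).
+365 (one year) → Oct 27, 2297 (58 left).
Oct has 31 days: +5 → Nov 1, 2297 (53 left).
Nov has 30 days: +30 → Dec 1, 2297 (23 left).
+23 → Dec 24, 2297.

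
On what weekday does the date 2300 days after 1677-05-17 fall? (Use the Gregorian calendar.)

May 17, 1677 is a Monday.
2300 mod 7 = 4, so 2300 days after a Monday is Monday + 4 = Friday.

Friday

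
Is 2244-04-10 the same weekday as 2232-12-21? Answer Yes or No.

No

From Dec 21, 2232 to Apr 10, 2244 is 4128 days.
4128 mod 7 = 5, so they are different weekdays.
(Dec 21, 2232 is a Friday; Apr 10, 2244 is a Wednesday.)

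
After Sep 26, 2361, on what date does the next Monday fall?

October 2, 2361

Sep 26, 2361 is a Tuesday.
From Tuesday to the next Monday is 6 days.
Sep 26, 2361 + 6 = Oct 2, 2361.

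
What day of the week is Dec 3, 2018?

January 1, 2018 is a Monday.
Jan 1, 2018 → Feb 1, 2018: 31 days (January has 31).
Feb 1, 2018 → Mar 1, 2018: 28 days (February has 28).
Mar 1, 2018 → Apr 1, 2018: 31 days (March has 31).
Apr 1, 2018 → May 1, 2018: 30 days (April has 30).
May 1, 2018 → Jun 1, 2018: 31 days (May has 31).
Jun 1, 2018 → Jul 1, 2018: 30 days (June has 30).
Jul 1, 2018 → Aug 1, 2018: 31 days (July has 31).
Aug 1, 2018 → Sep 1, 2018: 31 days (August has 31).
Sep 1, 2018 → Oct 1, 2018: 30 days (September has 30).
Oct 1, 2018 → Nov 1, 2018: 31 days (October has 31).
Nov 1, 2018 → Dec 1, 2018: 30 days (November has 30).
Dec 1, 2018 → Dec 3, 2018: 2 days.
Total: 336 days.
336 mod 7 = 0, so Monday + 0 = Monday.

Monday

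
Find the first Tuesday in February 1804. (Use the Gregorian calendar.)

February 7, 1804

February 1, 1804 is a Wednesday.
The first Tuesday is therefore February 7 (6 days later).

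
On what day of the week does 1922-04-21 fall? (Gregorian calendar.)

Friday

Doomsday rule: the anchor day for the 1900s is Wednesday. For year 22: 22÷12 = 1 r 10, and 10÷4 = 2, so 1+10+2 = 13.
Wednesday + 13 ≡ Tuesday — that's 1922's doomsday.
In April the doomsday date is Apr 4.
Apr 21 is 17 days after Apr 4; 17 mod 7 = 3, so Tuesday + 3 = Friday.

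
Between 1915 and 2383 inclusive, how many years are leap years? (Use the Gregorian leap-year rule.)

Multiples of 4 in [1915,2383]: 117.
Of those, multiples of 100: 4 (not leap unless ÷400).
Multiples of 400: 1.
Leap years = 117 − 4 + 1 = 114.

114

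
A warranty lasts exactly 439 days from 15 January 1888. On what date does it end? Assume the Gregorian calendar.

March 29, 1889

+366 (one year; includes Feb 29, 1888) → Jan 15, 1889 (73 left).
Jan has 31 days: +17 → Feb 1, 1889 (56 left).
Feb has 28 days: +28 → Mar 1, 1889 (28 left).
+28 → Mar 29, 1889.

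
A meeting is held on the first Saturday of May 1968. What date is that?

May 4, 1968

May 1, 1968 is a Wednesday.
The first Saturday is therefore May 4 (3 days later).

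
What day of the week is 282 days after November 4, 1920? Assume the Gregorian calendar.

Saturday

Nov 4, 1920 is a Thursday.
282 mod 7 = 2, so 282 days after a Thursday is Thursday + 2 = Saturday.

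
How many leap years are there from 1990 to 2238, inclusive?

60

Multiples of 4 in [1990,2238]: 62.
Of those, multiples of 100: 3 (not leap unless ÷400).
Multiples of 400: 1.
Leap years = 62 − 3 + 1 = 60.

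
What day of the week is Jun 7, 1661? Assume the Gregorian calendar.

Tuesday

Doomsday rule: the anchor day for the 1600s is Tuesday. For year 61: 61÷12 = 5 r 1, and 1÷4 = 0, so 5+1+0 = 6.
Tuesday + 6 ≡ Monday — that's 1661's doomsday.
In June the doomsday date is Jun 6.
Jun 7 is 1 day after Jun 6; 1 mod 7 = 1, so Monday + 1 = Tuesday.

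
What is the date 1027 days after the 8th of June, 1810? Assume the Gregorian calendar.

+365 (one year) → Jun 8, 1811 (662 left).
+366 (one year; includes Feb 29, 1812) → Jun 8, 1812 (296 left).
Jun has 30 days: +23 → Jul 1, 1812 (273 left).
Jul has 31 days: +31 → Aug 1, 1812 (242 left).
Aug has 31 days: +31 → Sep 1, 1812 (211 left).
Sep has 30 days: +30 → Oct 1, 1812 (181 left).
Oct has 31 days: +31 → Nov 1, 1812 (150 left).
Nov has 30 days: +30 → Dec 1, 1812 (120 left).
Dec has 31 days: +31 → Jan 1, 1813 (89 left).
Jan has 31 days: +31 → Feb 1, 1813 (58 left).
Feb has 28 days: +28 → Mar 1, 1813 (30 left).
+30 → Mar 31, 1813.

March 31, 1813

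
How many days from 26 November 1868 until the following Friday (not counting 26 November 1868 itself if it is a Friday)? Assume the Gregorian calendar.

Nov 26, 1868 is a Thursday.
From Thursday to the next Friday is 1 day.

1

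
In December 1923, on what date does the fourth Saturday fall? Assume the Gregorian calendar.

December 22, 1923

December 1, 1923 is a Saturday.
The first Saturday is therefore December 1 (same day).
The fourth Saturday is 1 + 3×7 = December 22.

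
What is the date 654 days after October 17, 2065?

August 2, 2067

+365 (one year) → Oct 17, 2066 (289 left).
Oct has 31 days: +15 → Nov 1, 2066 (274 left).
Nov has 30 days: +30 → Dec 1, 2066 (244 left).
Dec has 31 days: +31 → Jan 1, 2067 (213 left).
Jan has 31 days: +31 → Feb 1, 2067 (182 left).
Feb has 28 days: +28 → Mar 1, 2067 (154 left).
Mar has 31 days: +31 → Apr 1, 2067 (123 left).
Apr has 30 days: +30 → May 1, 2067 (93 left).
May has 31 days: +31 → Jun 1, 2067 (62 left).
Jun has 30 days: +30 → Jul 1, 2067 (32 left).
Jul has 31 days: +31 → Aug 1, 2067 (1 left).
+1 → Aug 2, 2067.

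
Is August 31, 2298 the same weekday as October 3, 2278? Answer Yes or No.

No

From Oct 3, 2278 to Aug 31, 2298 is 7272 days.
7272 mod 7 = 6, so they are different weekdays.
(Oct 3, 2278 is a Thursday; Aug 31, 2298 is a Wednesday.)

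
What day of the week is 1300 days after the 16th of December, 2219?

First find the weekday of Dec 16, 2219. Doomsday rule: the anchor day for the 2200s is Friday. For year 19: 19÷12 = 1 r 7, and 7÷4 = 1, so 1+7+1 = 9.
Friday + 9 ≡ Sunday — that's 2219's doomsday.
In December the doomsday date is Dec 12.
Dec 16 is 4 days after Dec 12; 4 mod 7 = 4, so Sunday + 4 = Thursday.
1300 mod 7 = 5, so 1300 days after a Thursday is Thursday + 5 = Tuesday.

Tuesday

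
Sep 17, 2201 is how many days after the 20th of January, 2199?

970

Jan 20, 2199 → Jan 20, 2200: 365 days.
Jan 20, 2200 → Jan 20, 2201: 365 days.
Jan 20, 2201 → Feb 20, 2201: 31 days (January has 31).
Feb 20, 2201 → Mar 20, 2201: 28 days (February has 28).
Mar 20, 2201 → Apr 20, 2201: 31 days (March has 31).
Apr 20, 2201 → May 20, 2201: 30 days (April has 30).
May 20, 2201 → Jun 20, 2201: 31 days (May has 31).
Jun 20, 2201 → Jul 20, 2201: 30 days (June has 30).
Jul 20, 2201 → Aug 20, 2201: 31 days (July has 31).
Aug 20, 2201 → Sep 17, 2201: 28 days.
Total: 970 days.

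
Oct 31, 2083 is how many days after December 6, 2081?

694

Dec 6, 2081 → Dec 6, 2082: 365 days.
Dec 6, 2082 → Jan 6, 2083: 31 days (December has 31).
Jan 6, 2083 → Feb 6, 2083: 31 days (January has 31).
Feb 6, 2083 → Mar 6, 2083: 28 days (February has 28).
Mar 6, 2083 → Apr 6, 2083: 31 days (March has 31).
Apr 6, 2083 → May 6, 2083: 30 days (April has 30).
May 6, 2083 → Jun 6, 2083: 31 days (May has 31).
Jun 6, 2083 → Jul 6, 2083: 30 days (June has 30).
Jul 6, 2083 → Aug 6, 2083: 31 days (July has 31).
Aug 6, 2083 → Sep 6, 2083: 31 days (August has 31).
Sep 6, 2083 → Oct 6, 2083: 30 days (September has 30).
Oct 6, 2083 → Oct 31, 2083: 25 days.
Total: 694 days.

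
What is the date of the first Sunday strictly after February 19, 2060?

February 22, 2060

Feb 19, 2060 is a Thursday.
From Thursday to the next Sunday is 3 days.
Feb 19, 2060 + 3 = Feb 22, 2060.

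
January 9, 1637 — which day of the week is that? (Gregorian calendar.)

Friday

Doomsday rule: the anchor day for the 1600s is Tuesday. For year 37: 37÷12 = 3 r 1, and 1÷4 = 0, so 3+1+0 = 4.
Tuesday + 4 ≡ Saturday — that's 1637's doomsday.
In January the doomsday date is Jan 3 (1637 is not a leap year).
Jan 9 is 6 days after Jan 3; 6 mod 7 = 6, so Saturday + 6 = Friday.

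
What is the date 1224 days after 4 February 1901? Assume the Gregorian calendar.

June 12, 1904

+365 (one year) → Feb 4, 1902 (859 left).
+365 (one year) → Feb 4, 1903 (494 left).
+365 (one year) → Feb 4, 1904 (129 left).
Feb has 29 days: +26 → Mar 1, 1904 (103 left).
Mar has 31 days: +31 → Apr 1, 1904 (72 left).
Apr has 30 days: +30 → May 1, 1904 (42 left).
May has 31 days: +31 → Jun 1, 1904 (11 left).
+11 → Jun 12, 1904.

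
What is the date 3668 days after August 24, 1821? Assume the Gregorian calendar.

+365 (one year) → Aug 24, 1822 (3303 left).
+365 (one year) → Aug 24, 1823 (2938 left).
+366 (one year; includes Feb 29, 1824) → Aug 24, 1824 (2572 left).
+365 (one year) → Aug 24, 1825 (2207 left).
+365 (one year) → Aug 24, 1826 (1842 left).
+365 (one year) → Aug 24, 1827 (1477 left).
+366 (one year; includes Feb 29, 1828) → Aug 24, 1828 (1111 left).
+365 (one year) → Aug 24, 1829 (746 left).
+365 (one year) → Aug 24, 1830 (381 left).
Aug has 31 days: +8 → Sep 1, 1830 (373 left).
Sep has 30 days: +30 → Oct 1, 1830 (343 left).
Oct has 31 days: +31 → Nov 1, 1830 (312 left).
Nov has 30 days: +30 → Dec 1, 1830 (282 left).
Dec has 31 days: +31 → Jan 1, 1831 (251 left).
Jan has 31 days: +31 → Feb 1, 1831 (220 left).
Feb has 28 days: +28 → Mar 1, 1831 (192 left).
Mar has 31 days: +31 → Apr 1, 1831 (161 left).
Apr has 30 days: +30 → May 1, 1831 (131 left).
May has 31 days: +31 → Jun 1, 1831 (100 left).
Jun has 30 days: +30 → Jul 1, 1831 (70 left).
Jul has 31 days: +31 → Aug 1, 1831 (39 left).
Aug has 31 days: +31 → Sep 1, 1831 (8 left).
+8 → Sep 9, 1831.

September 9, 1831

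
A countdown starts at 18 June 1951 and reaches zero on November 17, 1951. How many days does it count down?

Jun 18, 1951 → Jul 18, 1951: 30 days (June has 30).
Jul 18, 1951 → Aug 18, 1951: 31 days (July has 31).
Aug 18, 1951 → Sep 18, 1951: 31 days (August has 31).
Sep 18, 1951 → Oct 18, 1951: 30 days (September has 30).
Oct 18, 1951 → Nov 17, 1951: 30 days.
Total: 152 days.

152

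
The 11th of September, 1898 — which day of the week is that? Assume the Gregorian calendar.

Doomsday rule: the anchor day for the 1800s is Friday. For year 98: 98÷12 = 8 r 2, and 2÷4 = 0, so 8+2+0 = 10.
Friday + 10 ≡ Monday — that's 1898's doomsday.
In September the doomsday date is Sep 5.
Sep 11 is 6 days after Sep 5; 6 mod 7 = 6, so Monday + 6 = Sunday.

Sunday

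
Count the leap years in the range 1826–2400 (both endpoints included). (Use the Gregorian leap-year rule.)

140

Multiples of 4 in [1826,2400]: 144.
Of those, multiples of 100: 6 (not leap unless ÷400).
Multiples of 400: 2.
Leap years = 144 − 6 + 2 = 140.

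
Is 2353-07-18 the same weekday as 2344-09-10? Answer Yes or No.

From Sep 10, 2344 to Jul 18, 2353 is 3233 days.
3233 mod 7 = 6, so they are different weekdays.
(Sep 10, 2344 is a Sunday; Jul 18, 2353 is a Saturday.)

No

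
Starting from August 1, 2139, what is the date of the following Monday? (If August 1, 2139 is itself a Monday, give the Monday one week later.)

Aug 1, 2139 is a Saturday.
From Saturday to the next Monday is 2 days.
Aug 1, 2139 + 2 = Aug 3, 2139.

August 3, 2139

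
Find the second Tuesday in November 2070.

November 11, 2070

November 1, 2070 is a Saturday.
The first Tuesday is therefore November 4 (3 days later).
The second Tuesday is 4 + 1×7 = November 11.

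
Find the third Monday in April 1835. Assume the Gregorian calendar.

April 20, 1835

April 1, 1835 is a Wednesday.
The first Monday is therefore April 6 (5 days later).
The third Monday is 6 + 2×7 = April 20.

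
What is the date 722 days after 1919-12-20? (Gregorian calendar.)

December 11, 1921

+366 (one year; includes Feb 29, 1920) → Dec 20, 1920 (356 left).
Dec has 31 days: +12 → Jan 1, 1921 (344 left).
Jan has 31 days: +31 → Feb 1, 1921 (313 left).
Feb has 28 days: +28 → Mar 1, 1921 (285 left).
Mar has 31 days: +31 → Apr 1, 1921 (254 left).
Apr has 30 days: +30 → May 1, 1921 (224 left).
May has 31 days: +31 → Jun 1, 1921 (193 left).
Jun has 30 days: +30 → Jul 1, 1921 (163 left).
Jul has 31 days: +31 → Aug 1, 1921 (132 left).
Aug has 31 days: +31 → Sep 1, 1921 (101 left).
Sep has 30 days: +30 → Oct 1, 1921 (71 left).
Oct has 31 days: +31 → Nov 1, 1921 (40 left).
Nov has 30 days: +30 → Dec 1, 1921 (10 left).
+10 → Dec 11, 1921.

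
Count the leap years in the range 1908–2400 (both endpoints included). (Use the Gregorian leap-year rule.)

Multiples of 4 in [1908,2400]: 124.
Of those, multiples of 100: 5 (not leap unless ÷400).
Multiples of 400: 2.
Leap years = 124 − 5 + 2 = 121.

121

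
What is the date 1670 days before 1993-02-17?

−366 (one year; includes Feb 29, 1992) → Feb 17, 1992 (1304 left).
−365 (one year) → Feb 17, 1991 (939 left).
−365 (one year) → Feb 17, 1990 (574 left).
−365 (one year) → Feb 17, 1989 (209 left).
−17 → Jan 31, 1989 (end of Jan, 31 days; 192 left).
−31 → Dec 31, 1988 (end of Dec, 31 days; 161 left).
−31 → Nov 30, 1988 (end of Nov, 30 days; 130 left).
−30 → Oct 31, 1988 (end of Oct, 31 days; 100 left).
−31 → Sep 30, 1988 (end of Sep, 30 days; 69 left).
−30 → Aug 31, 1988 (end of Aug, 31 days; 39 left).
−31 → Jul 31, 1988 (end of Jul, 31 days; 8 left).
−8 → Jul 23, 1988.

July 23, 1988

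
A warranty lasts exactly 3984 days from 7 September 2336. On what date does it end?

+365 (one year) → Sep 7, 2337 (3619 left).
+365 (one year) → Sep 7, 2338 (3254 left).
+365 (one year) → Sep 7, 2339 (2889 left).
+366 (one year; includes Feb 29, 2340) → Sep 7, 2340 (2523 left).
+365 (one year) → Sep 7, 2341 (2158 left).
+365 (one year) → Sep 7, 2342 (1793 left).
+365 (one year) → Sep 7, 2343 (1428 left).
+366 (one year; includes Feb 29, 2344) → Sep 7, 2344 (1062 left).
+365 (one year) → Sep 7, 2345 (697 left).
+365 (one year) → Sep 7, 2346 (332 left).
Sep has 30 days: +24 → Oct 1, 2346 (308 left).
Oct has 31 days: +31 → Nov 1, 2346 (277 left).
Nov has 30 days: +30 → Dec 1, 2346 (247 left).
Dec has 31 days: +31 → Jan 1, 2347 (216 left).
Jan has 31 days: +31 → Feb 1, 2347 (185 left).
Feb has 28 days: +28 → Mar 1, 2347 (157 left).
Mar has 31 days: +31 → Apr 1, 2347 (126 left).
Apr has 30 days: +30 → May 1, 2347 (96 left).
May has 31 days: +31 → Jun 1, 2347 (65 left).
Jun has 30 days: +30 → Jul 1, 2347 (35 left).
Jul has 31 days: +31 → Aug 1, 2347 (4 left).
+4 → Aug 5, 2347.

August 5, 2347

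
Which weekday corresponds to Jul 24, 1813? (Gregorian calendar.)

Doomsday rule: the anchor day for the 1800s is Friday. For year 13: 13÷12 = 1 r 1, and 1÷4 = 0, so 1+1+0 = 2.
Friday + 2 ≡ Sunday — that's 1813's doomsday.
In July the doomsday date is Jul 11.
Jul 24 is 13 days after Jul 11; 13 mod 7 = 6, so Sunday + 6 = Saturday.

Saturday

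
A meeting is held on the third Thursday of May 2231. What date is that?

May 19, 2231

May 1, 2231 is a Sunday.
The first Thursday is therefore May 5 (4 days later).
The third Thursday is 5 + 2×7 = May 19.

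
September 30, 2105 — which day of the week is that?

Wednesday

Doomsday rule: the anchor day for the 2100s is Sunday. For year 05: 5÷12 = 0 r 5, and 5÷4 = 1, so 0+5+1 = 6.
Sunday + 6 ≡ Saturday — that's 2105's doomsday.
In September the doomsday date is Sep 5.
Sep 30 is 25 days after Sep 5; 25 mod 7 = 4, so Saturday + 4 = Wednesday.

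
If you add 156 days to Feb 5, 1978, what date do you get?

July 11, 1978

Feb has 28 days: +24 → Mar 1, 1978 (132 left).
Mar has 31 days: +31 → Apr 1, 1978 (101 left).
Apr has 30 days: +30 → May 1, 1978 (71 left).
May has 31 days: +31 → Jun 1, 1978 (40 left).
Jun has 30 days: +30 → Jul 1, 1978 (10 left).
+10 → Jul 11, 1978.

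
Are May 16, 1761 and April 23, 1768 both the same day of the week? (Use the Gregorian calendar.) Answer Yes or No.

From May 16, 1761 to Apr 23, 1768 is 2534 days.
2534 mod 7 = 0, so they are the same weekday.
(May 16, 1761 is a Saturday; Apr 23, 1768 is a Saturday.)

Yes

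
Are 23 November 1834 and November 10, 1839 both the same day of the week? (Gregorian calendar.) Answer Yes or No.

From Nov 23, 1834 to Nov 10, 1839 is 1813 days.
1813 mod 7 = 0, so they are the same weekday.
(Nov 23, 1834 is a Sunday; Nov 10, 1839 is a Sunday.)

Yes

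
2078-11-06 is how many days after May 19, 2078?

May 19, 2078 → Jun 19, 2078: 31 days (May has 31).
Jun 19, 2078 → Jul 19, 2078: 30 days (June has 30).
Jul 19, 2078 → Aug 19, 2078: 31 days (July has 31).
Aug 19, 2078 → Sep 19, 2078: 31 days (August has 31).
Sep 19, 2078 → Oct 19, 2078: 30 days (September has 30).
Oct 19, 2078 → Nov 6, 2078: 18 days.
Total: 171 days.

171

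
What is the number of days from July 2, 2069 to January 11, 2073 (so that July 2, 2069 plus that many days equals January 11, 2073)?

1289

Jul 2, 2069 → Jul 2, 2070: 365 days.
Jul 2, 2070 → Jul 2, 2071: 365 days.
Jul 2, 2071 → Jul 2, 2072: 366 days (Feb 29, 2072 is in that span).
Jul 2, 2072 → Aug 2, 2072: 31 days (July has 31).
Aug 2, 2072 → Sep 2, 2072: 31 days (August has 31).
Sep 2, 2072 → Oct 2, 2072: 30 days (September has 30).
Oct 2, 2072 → Nov 2, 2072: 31 days (October has 31).
Nov 2, 2072 → Dec 2, 2072: 30 days (November has 30).
Dec 2, 2072 → Jan 2, 2073: 31 days (December has 31).
Jan 2, 2073 → Jan 11, 2073: 9 days.
Total: 1289 days.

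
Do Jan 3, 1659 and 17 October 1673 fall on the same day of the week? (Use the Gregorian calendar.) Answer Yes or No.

From Jan 3, 1659 to Oct 17, 1673 is 5401 days.
5401 mod 7 = 4, so they are different weekdays.
(Jan 3, 1659 is a Friday; Oct 17, 1673 is a Tuesday.)

No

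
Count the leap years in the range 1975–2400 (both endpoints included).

Multiples of 4 in [1975,2400]: 107.
Of those, multiples of 100: 5 (not leap unless ÷400).
Multiples of 400: 2.
Leap years = 107 − 5 + 2 = 104.

104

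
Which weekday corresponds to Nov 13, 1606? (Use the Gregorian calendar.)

Doomsday rule: the anchor day for the 1600s is Tuesday. For year 06: 6÷12 = 0 r 6, and 6÷4 = 1, so 0+6+1 = 7.
Tuesday + 7 ≡ Tuesday — that's 1606's doomsday.
In November the doomsday date is Nov 7.
Nov 13 is 6 days after Nov 7; 6 mod 7 = 6, so Tuesday + 6 = Monday.

Monday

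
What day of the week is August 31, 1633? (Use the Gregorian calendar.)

Wednesday

Doomsday rule: the anchor day for the 1600s is Tuesday. For year 33: 33÷12 = 2 r 9, and 9÷4 = 2, so 2+9+2 = 13.
Tuesday + 13 ≡ Monday — that's 1633's doomsday.
In August the doomsday date is Aug 8.
Aug 31 is 23 days after Aug 8; 23 mod 7 = 2, so Monday + 2 = Wednesday.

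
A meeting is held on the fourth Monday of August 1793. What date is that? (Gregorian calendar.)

August 1, 1793 is a Thursday.
The first Monday is therefore August 5 (4 days later).
The fourth Monday is 5 + 3×7 = August 26.

August 26, 1793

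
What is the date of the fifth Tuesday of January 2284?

January 1, 2284 is a Tuesday.
The first Tuesday is therefore January 1 (same day).
The fifth Tuesday is 1 + 4×7 = January 29.

January 29, 2284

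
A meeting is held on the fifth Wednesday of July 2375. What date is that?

July 30, 2375

July 1, 2375 is a Tuesday.
The first Wednesday is therefore July 2 (1 days later).
The fifth Wednesday is 2 + 4×7 = July 30.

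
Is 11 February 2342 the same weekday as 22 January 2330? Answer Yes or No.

Yes

From Jan 22, 2330 to Feb 11, 2342 is 4403 days.
4403 mod 7 = 0, so they are the same weekday.
(Jan 22, 2330 is a Wednesday; Feb 11, 2342 is a Wednesday.)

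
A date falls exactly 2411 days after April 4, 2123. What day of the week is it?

Wednesday

First find the weekday of Apr 4, 2123. Doomsday rule: the anchor day for the 2100s is Sunday. For year 23: 23÷12 = 1 r 11, and 11÷4 = 2, so 1+11+2 = 14.
Sunday + 14 ≡ Sunday — that's 2123's doomsday.
In April the doomsday date is Apr 4.
Apr 4 is the doomsday itself: Sunday.
2411 mod 7 = 3, so 2411 days after a Sunday is Sunday + 3 = Wednesday.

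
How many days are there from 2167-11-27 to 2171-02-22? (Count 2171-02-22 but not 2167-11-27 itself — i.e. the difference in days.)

1183

Nov 27, 2167 → Nov 27, 2168: 366 days (Feb 29, 2168 is in that span).
Nov 27, 2168 → Nov 27, 2169: 365 days.
Nov 27, 2169 → Nov 27, 2170: 365 days.
Nov 27, 2170 → Dec 27, 2170: 30 days (November has 30).
Dec 27, 2170 → Jan 27, 2171: 31 days (December has 31).
Jan 27, 2171 → Feb 22, 2171: 26 days.
Total: 1183 days.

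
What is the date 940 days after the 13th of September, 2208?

+365 (one year) → Sep 13, 2209 (575 left).
+365 (one year) → Sep 13, 2210 (210 left).
Sep has 30 days: +18 → Oct 1, 2210 (192 left).
Oct has 31 days: +31 → Nov 1, 2210 (161 left).
Nov has 30 days: +30 → Dec 1, 2210 (131 left).
Dec has 31 days: +31 → Jan 1, 2211 (100 left).
Jan has 31 days: +31 → Feb 1, 2211 (69 left).
Feb has 28 days: +28 → Mar 1, 2211 (41 left).
Mar has 31 days: +31 → Apr 1, 2211 (10 left).
+10 → Apr 11, 2211.

April 11, 2211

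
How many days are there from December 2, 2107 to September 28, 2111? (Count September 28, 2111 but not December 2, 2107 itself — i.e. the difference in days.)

1396

Dec 2, 2107 → Dec 2, 2108: 366 days (Feb 29, 2108 is in that span).
Dec 2, 2108 → Dec 2, 2109: 365 days.
Dec 2, 2109 → Dec 2, 2110: 365 days.
Dec 2, 2110 → Jan 2, 2111: 31 days (December has 31).
Jan 2, 2111 → Feb 2, 2111: 31 days (January has 31).
Feb 2, 2111 → Mar 2, 2111: 28 days (February has 28).
Mar 2, 2111 → Apr 2, 2111: 31 days (March has 31).
Apr 2, 2111 → May 2, 2111: 30 days (April has 30).
May 2, 2111 → Jun 2, 2111: 31 days (May has 31).
Jun 2, 2111 → Jul 2, 2111: 30 days (June has 30).
Jul 2, 2111 → Aug 2, 2111: 31 days (July has 31).
Aug 2, 2111 → Sep 2, 2111: 31 days (August has 31).
Sep 2, 2111 → Sep 28, 2111: 26 days.
Total: 1396 days.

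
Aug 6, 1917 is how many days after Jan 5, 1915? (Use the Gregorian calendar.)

Jan 5, 1915 → Jan 5, 1916: 365 days.
Jan 5, 1916 → Jan 5, 1917: 366 days (Feb 29, 1916 is in that span).
Jan 5, 1917 → Feb 5, 1917: 31 days (January has 31).
Feb 5, 1917 → Mar 5, 1917: 28 days (February has 28).
Mar 5, 1917 → Apr 5, 1917: 31 days (March has 31).
Apr 5, 1917 → May 5, 1917: 30 days (April has 30).
May 5, 1917 → Jun 5, 1917: 31 days (May has 31).
Jun 5, 1917 → Jul 5, 1917: 30 days (June has 30).
Jul 5, 1917 → Aug 5, 1917: 31 days (July has 31).
Aug 5, 1917 → Aug 6, 1917: 1 days.
Total: 944 days.

944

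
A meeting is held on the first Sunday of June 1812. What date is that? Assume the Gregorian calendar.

June 7, 1812

June 1, 1812 is a Monday.
The first Sunday is therefore June 7 (6 days later).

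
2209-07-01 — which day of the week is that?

Saturday

Doomsday rule: the anchor day for the 2200s is Friday. For year 09: 9÷12 = 0 r 9, and 9÷4 = 2, so 0+9+2 = 11.
Friday + 11 ≡ Tuesday — that's 2209's doomsday.
In July the doomsday date is Jul 11.
Jul 1 is 10 days before Jul 11; 10 mod 7 = 3, so Tuesday − 3 = Saturday.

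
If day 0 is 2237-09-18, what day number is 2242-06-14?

Sep 18, 2237 → Sep 18, 2238: 365 days.
Sep 18, 2238 → Sep 18, 2239: 365 days.
Sep 18, 2239 → Sep 18, 2240: 366 days (Feb 29, 2240 is in that span).
Sep 18, 2240 → Sep 18, 2241: 365 days.
Sep 18, 2241 → Oct 18, 2241: 30 days (September has 30).
Oct 18, 2241 → Nov 18, 2241: 31 days (October has 31).
Nov 18, 2241 → Dec 18, 2241: 30 days (November has 30).
Dec 18, 2241 → Jan 18, 2242: 31 days (December has 31).
Jan 18, 2242 → Feb 18, 2242: 31 days (January has 31).
Feb 18, 2242 → Mar 18, 2242: 28 days (February has 28).
Mar 18, 2242 → Apr 18, 2242: 31 days (March has 31).
Apr 18, 2242 → May 18, 2242: 30 days (April has 30).
May 18, 2242 → Jun 14, 2242: 27 days.
Total: 1730 days.

1730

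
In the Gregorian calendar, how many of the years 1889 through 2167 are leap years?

Multiples of 4 in [1889,2167]: 69.
Of those, multiples of 100: 3 (not leap unless ÷400).
Multiples of 400: 1.
Leap years = 69 − 3 + 1 = 67.

67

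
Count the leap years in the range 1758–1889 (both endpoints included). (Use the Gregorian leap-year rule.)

Multiples of 4 in [1758,1889]: 33.
Of those, multiples of 100: 1 (not leap unless ÷400).
Multiples of 400: 0.
Leap years = 33 − 1 + 0 = 32.

32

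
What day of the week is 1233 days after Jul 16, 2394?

Sunday

First find the weekday of Jul 16, 2394. Doomsday rule: the anchor day for the 2300s is Wednesday. For year 94: 94÷12 = 7 r 10, and 10÷4 = 2, so 7+10+2 = 19.
Wednesday + 19 ≡ Monday — that's 2394's doomsday.
In July the doomsday date is Jul 11.
Jul 16 is 5 days after Jul 11; 5 mod 7 = 5, so Monday + 5 = Saturday.
1233 mod 7 = 1, so 1233 days after a Saturday is Saturday + 1 = Sunday.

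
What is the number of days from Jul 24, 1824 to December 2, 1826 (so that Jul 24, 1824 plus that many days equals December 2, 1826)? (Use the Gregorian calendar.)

861

Jul 24, 1824 → Jul 24, 1825: 365 days.
Jul 24, 1825 → Jul 24, 1826: 365 days.
Jul 24, 1826 → Aug 24, 1826: 31 days (July has 31).
Aug 24, 1826 → Sep 24, 1826: 31 days (August has 31).
Sep 24, 1826 → Oct 24, 1826: 30 days (September has 30).
Oct 24, 1826 → Nov 24, 1826: 31 days (October has 31).
Nov 24, 1826 → Dec 2, 1826: 8 days.
Total: 861 days.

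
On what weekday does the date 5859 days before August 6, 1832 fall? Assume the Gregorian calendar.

Monday

Aug 6, 1832 is a Monday.
5859 mod 7 = 0, so 5859 days before a Monday is Monday − 0 = Monday.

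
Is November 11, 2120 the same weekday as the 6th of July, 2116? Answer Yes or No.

Yes

From Jul 6, 2116 to Nov 11, 2120 is 1589 days.
1589 mod 7 = 0, so they are the same weekday.
(Jul 6, 2116 is a Monday; Nov 11, 2120 is a Monday.)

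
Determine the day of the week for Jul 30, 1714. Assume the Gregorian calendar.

Monday

Doomsday rule: the anchor day for the 1700s is Sunday. For year 14: 14÷12 = 1 r 2, and 2÷4 = 0, so 1+2+0 = 3.
Sunday + 3 ≡ Wednesday — that's 1714's doomsday.
In July the doomsday date is Jul 11.
Jul 30 is 19 days after Jul 11; 19 mod 7 = 5, so Wednesday + 5 = Monday.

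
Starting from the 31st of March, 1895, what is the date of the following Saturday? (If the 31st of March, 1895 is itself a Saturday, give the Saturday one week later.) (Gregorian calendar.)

April 6, 1895

Mar 31, 1895 is a Sunday.
From Sunday to the next Saturday is 6 days.
Mar 31, 1895 + 6 = Apr 6, 1895.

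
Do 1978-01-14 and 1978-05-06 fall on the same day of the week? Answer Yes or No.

Yes

From Jan 14, 1978 to May 6, 1978 is 112 days.
112 mod 7 = 0, so they are the same weekday.
(Jan 14, 1978 is a Saturday; May 6, 1978 is a Saturday.)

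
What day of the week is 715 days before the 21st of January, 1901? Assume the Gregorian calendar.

Jan 21, 1901 is a Monday.
715 mod 7 = 1, so 715 days before a Monday is Monday − 1 = Sunday.

Sunday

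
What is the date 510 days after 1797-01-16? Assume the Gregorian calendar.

June 10, 1798

+365 (one year) → Jan 16, 1798 (145 left).
Jan has 31 days: +16 → Feb 1, 1798 (129 left).
Feb has 28 days: +28 → Mar 1, 1798 (101 left).
Mar has 31 days: +31 → Apr 1, 1798 (70 left).
Apr has 30 days: +30 → May 1, 1798 (40 left).
May has 31 days: +31 → Jun 1, 1798 (9 left).
+9 → Jun 10, 1798.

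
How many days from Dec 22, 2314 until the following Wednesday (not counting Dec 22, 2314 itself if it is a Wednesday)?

1

Dec 22, 2314 is a Tuesday.
From Tuesday to the next Wednesday is 1 day.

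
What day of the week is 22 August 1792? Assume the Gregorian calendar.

Wednesday

Doomsday rule: the anchor day for the 1700s is Sunday. For year 92: 92÷12 = 7 r 8, and 8÷4 = 2, so 7+8+2 = 17.
Sunday + 17 ≡ Wednesday — that's 1792's doomsday.
In August the doomsday date is Aug 8.
Aug 22 is 14 days after Aug 8; 14 mod 7 = 0, so Wednesday + 0 = Wednesday.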